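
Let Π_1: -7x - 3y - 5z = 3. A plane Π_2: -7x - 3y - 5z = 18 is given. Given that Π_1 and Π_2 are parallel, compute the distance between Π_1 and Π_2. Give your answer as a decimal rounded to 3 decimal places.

Same normal n = (-7, -3, -5) with |n| = √83; distance = |3 − 18| / |n| = 15/√83 ≈ 1.646.

1.646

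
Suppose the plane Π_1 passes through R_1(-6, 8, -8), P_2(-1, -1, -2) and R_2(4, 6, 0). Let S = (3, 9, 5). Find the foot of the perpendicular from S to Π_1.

(6, 8, 1)

R_1P_2 = (5, -9, 6), R_1R_2 = (10, -2, 8); a normal to Π_1 is R_1P_2 × R_1R_2 = (-60, 20, 80).
Using R_1: Π_1 has equation -60x + 20y + 80z = -120.
Foot = S − λn with λ = (n·S − d)/|n|² = (400 − (-120))/10400 = 1/20.
Foot = (3, 9, 5) − (1/20)·(-60, 20, 80) = (6, 8, 1).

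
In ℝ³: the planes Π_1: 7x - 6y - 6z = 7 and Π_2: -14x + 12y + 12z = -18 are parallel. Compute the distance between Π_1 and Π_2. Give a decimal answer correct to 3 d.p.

0.182

Rescale Π_2 by 1/(-2): 7x - 6y - 6z = 9. Then distance = |7 − 9| / √121 ≈ 0.182.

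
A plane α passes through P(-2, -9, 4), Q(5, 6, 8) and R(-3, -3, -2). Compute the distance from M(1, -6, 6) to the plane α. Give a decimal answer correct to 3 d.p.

0.857

PQ = (7, 15, 4), PR = (-1, 6, -6); a normal to α is PQ × PR = (-114, 38, 57).
Using P: α has equation -114x + 38y + 57z = 114.
n·M − d = (-114)·(1) + (38)·(-6) + (57)·(6) − 114 = -114; |n| = √17689.
Distance = |-114| / √17689 = 114/√17689 ≈ 0.857.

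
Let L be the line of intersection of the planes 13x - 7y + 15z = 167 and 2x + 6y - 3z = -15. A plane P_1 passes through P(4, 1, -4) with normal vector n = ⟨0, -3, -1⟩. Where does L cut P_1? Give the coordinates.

(6, -2, 5)

Direction of L: (13, -7, 15) × (2, 6, -3) = (-69, 69, 92).
A point on L: solving the two plane equations with x = -3 gives (-3, 7, 17).
P_1: n·r = n·P gives -3y - z = 1.
Substitute r = (-3, 7, 17) + t(-69, 69, 92) into the plane: -38 + (-299)t = 1, so t = -3/23.
Intersection: (-3, 7, 17) + (-3/23)·(-69, 69, 92) = (6, -2, 5).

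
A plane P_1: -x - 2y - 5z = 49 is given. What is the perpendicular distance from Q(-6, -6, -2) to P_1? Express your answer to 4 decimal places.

n·Q − d = (-1)·(-6) + (-2)·(-6) + (-5)·(-2) − 49 = -21; |n| = √30.
Distance = |-21| / √30 = 21/√30 ≈ 3.8341.

3.8341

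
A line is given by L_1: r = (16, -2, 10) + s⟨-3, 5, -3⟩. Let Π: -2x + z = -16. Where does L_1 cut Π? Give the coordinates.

(10, 8, 4)

Substitute r = (16, -2, 10) + t(-3, 5, -3) into the plane: -22 + 3t = -16, so t = 2.
Intersection: (16, -2, 10) + 2·(-3, 5, -3) = (10, 8, 4).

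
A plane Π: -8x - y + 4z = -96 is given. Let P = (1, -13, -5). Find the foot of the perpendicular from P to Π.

Foot = P − λn with λ = (n·P − d)/|n|² = (-15 − (-96))/81 = 1.
Foot = (1, -13, -5) − 1·(-8, -1, 4) = (9, -12, -9).

(9, -12, -9)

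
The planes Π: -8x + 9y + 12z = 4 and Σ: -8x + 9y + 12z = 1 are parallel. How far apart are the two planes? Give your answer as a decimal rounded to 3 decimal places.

Same normal n = (-8, 9, 12) with |n| = √289; distance = |4 − 1| / |n| = 3/√289 ≈ 0.176.

0.176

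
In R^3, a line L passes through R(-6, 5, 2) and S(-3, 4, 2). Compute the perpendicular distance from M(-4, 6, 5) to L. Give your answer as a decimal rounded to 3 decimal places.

3.391

A direction vector for L is S − R = (3, -1, 0).
Taking (-6, 5, 2) on L with direction v = (3, -1, 0): w = M − (-6, 5, 2) = (2, 1, 3), and w × v = (3, 9, -5).
Distance = |w × v| / |v| = √115 / √10 ≈ 3.391.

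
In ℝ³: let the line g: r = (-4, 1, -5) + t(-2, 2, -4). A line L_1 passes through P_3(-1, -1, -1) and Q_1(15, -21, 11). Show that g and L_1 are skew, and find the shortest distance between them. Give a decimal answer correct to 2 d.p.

A direction vector for L_1 is Q_1 − P_3 = (16, -20, 12).
Common perpendicular direction n = (-2, 2, -4) × (16, -20, 12) = (-56, -40, 8).
With w = (-1, -1, -1) − (-4, 1, -5) = (3, -2, 4), w · n = -56.
Since n ≠ 0 the lines are not parallel, and w · n = -56 ≠ 0 so they do not intersect; hence they are skew.
Distance = |w · n| / |n| = |-56| / √4800 ≈ 0.81.

0.81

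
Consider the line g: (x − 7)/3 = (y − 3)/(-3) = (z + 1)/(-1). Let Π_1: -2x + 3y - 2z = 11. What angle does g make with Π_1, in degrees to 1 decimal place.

g has direction (3, -3, -1) through (7, 3, -1).
sin θ = |n·v| / (|n||v|) = |-13| / (√17 · √19) = 0.72334.
θ ≈ 46.3°.

46.3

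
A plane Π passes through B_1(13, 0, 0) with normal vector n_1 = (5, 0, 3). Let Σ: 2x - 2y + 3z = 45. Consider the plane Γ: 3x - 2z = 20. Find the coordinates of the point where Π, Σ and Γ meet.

(10, -5, 5)

Π: n_1·r = n_1·B_1 gives 5x + 3z = 65.
Solving the 3×3 linear system 5x + 3z = 65, 2x - 2y + 3z = 45, 3x - 2z = 20 (e.g. by elimination or Cramer's rule, determinant = 38) gives (10, -5, 5).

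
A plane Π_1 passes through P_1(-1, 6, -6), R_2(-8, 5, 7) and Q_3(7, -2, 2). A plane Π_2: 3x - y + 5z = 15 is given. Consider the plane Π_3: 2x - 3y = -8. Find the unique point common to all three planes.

P_1R_2 = (-7, -1, 13), P_1Q_3 = (8, -8, 8); a normal to Π_1 is P_1R_2 × P_1Q_3 = (96, 160, 64).
Using P_1: Π_1 has equation 96x + 160y + 64z = 480.
Solving the 3×3 linear system 96x + 160y + 64z = 480, 3x - y + 5z = 15, 2x - 3y = -8 (e.g. by elimination or Cramer's rule, determinant = 2592) gives (-1, 2, 4).

(-1, 2, 4)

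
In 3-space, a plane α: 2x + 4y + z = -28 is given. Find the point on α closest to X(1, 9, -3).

Foot = X − λn with λ = (n·X − d)/|n|² = (35 − (-28))/21 = 3.
Foot = (1, 9, -3) − 3·(2, 4, 1) = (-5, -3, -6).

(-5, -3, -6)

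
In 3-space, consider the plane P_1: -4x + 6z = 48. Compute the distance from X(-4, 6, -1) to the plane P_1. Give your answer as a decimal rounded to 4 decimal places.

5.2697

n·X − d = (-4)·(-4) + (0)·(6) + (6)·(-1) − 48 = -38; |n| = √52.
Distance = |-38| / √52 = 38/√52 ≈ 5.2697.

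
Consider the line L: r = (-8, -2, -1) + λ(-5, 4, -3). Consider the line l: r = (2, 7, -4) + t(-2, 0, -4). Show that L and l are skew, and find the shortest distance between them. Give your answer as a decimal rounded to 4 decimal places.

Common perpendicular direction n = (-5, 4, -3) × (-2, 0, -4) = (-16, -14, 8).
With w = (2, 7, -4) − (-8, -2, -1) = (10, 9, -3), w · n = -310.
Since n ≠ 0 the lines are not parallel, and w · n = -310 ≠ 0 so they do not intersect; hence they are skew.
Distance = |w · n| / |n| = |-310| / √516 ≈ 13.6470.

13.6470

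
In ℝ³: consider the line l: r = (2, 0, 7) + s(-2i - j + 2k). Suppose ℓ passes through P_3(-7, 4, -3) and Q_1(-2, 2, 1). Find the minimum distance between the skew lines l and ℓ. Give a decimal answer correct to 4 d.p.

0.8944

A direction vector for ℓ is Q_1 − P_3 = (5, -2, 4).
Common perpendicular direction n = (-2, -1, 2) × (5, -2, 4) = (0, 18, 9).
With w = (-7, 4, -3) − (2, 0, 7) = (-9, 4, -10), w · n = -18.
Distance = |w · n| / |n| = |-18| / √405 ≈ 0.8944.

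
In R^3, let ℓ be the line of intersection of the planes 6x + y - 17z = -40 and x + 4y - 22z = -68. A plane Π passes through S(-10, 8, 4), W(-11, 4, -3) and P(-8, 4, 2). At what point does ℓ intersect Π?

Direction of ℓ: (6, 1, -17) × (1, 4, -22) = (46, 115, 23).
A point on ℓ: solving the two plane equations with x = -2 gives (-2, -11, 1).
SW = (-1, -4, -7), SP = (2, -4, -2); a normal to Π is SW × SP = (-20, -16, 12).
Using S: Π has equation -20x - 16y + 12z = 120.
Substitute r = (-2, -11, 1) + t(46, 115, 23) into the plane: 228 + (-2484)t = 120, so t = 1/23.
Intersection: (-2, -11, 1) + (1/23)·(46, 115, 23) = (0, -6, 2).

(0, -6, 2)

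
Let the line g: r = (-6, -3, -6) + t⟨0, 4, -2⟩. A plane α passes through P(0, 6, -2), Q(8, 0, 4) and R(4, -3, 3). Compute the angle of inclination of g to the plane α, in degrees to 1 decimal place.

PQ = (8, -6, 6), PR = (4, -9, 5); a normal to α is PQ × PR = (24, -16, -48).
Using P: α has equation 24x - 16y - 48z = 0.
sin θ = |n·v| / (|n||v|) = |32| / (√3136 · √20) = 0.12778.
θ ≈ 7.3°.

7.3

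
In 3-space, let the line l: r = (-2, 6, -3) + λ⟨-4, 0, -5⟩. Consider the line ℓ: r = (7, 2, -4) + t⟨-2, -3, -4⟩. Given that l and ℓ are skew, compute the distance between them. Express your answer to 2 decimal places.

Common perpendicular direction n = (-4, 0, -5) × (-2, -3, -4) = (-15, -6, 12).
With w = (7, 2, -4) − (-2, 6, -3) = (9, -4, -1), w · n = -123.
Distance = |w · n| / |n| = |-123| / √405 ≈ 6.11.

6.11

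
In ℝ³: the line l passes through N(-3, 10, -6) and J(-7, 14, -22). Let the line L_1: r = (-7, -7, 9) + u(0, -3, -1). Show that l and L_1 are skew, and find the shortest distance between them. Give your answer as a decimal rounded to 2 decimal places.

8.52

A direction vector for l is J − N = (-4, 4, -16).
Common perpendicular direction n = (-4, 4, -16) × (0, -3, -1) = (-52, -4, 12).
With w = (-7, -7, 9) − (-3, 10, -6) = (-4, -17, 15), w · n = 456.
Since n ≠ 0 the lines are not parallel, and w · n = 456 ≠ 0 so they do not intersect; hence they are skew.
Distance = |w · n| / |n| = |456| / √2864 ≈ 8.52.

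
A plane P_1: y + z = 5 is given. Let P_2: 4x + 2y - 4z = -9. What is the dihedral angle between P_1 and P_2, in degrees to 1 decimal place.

76.4

cos θ = |n₁·n₂| / (|n₁||n₂|) = |-2| / (√2 · √36).
θ = arccos(0.23570) ≈ 76.4°.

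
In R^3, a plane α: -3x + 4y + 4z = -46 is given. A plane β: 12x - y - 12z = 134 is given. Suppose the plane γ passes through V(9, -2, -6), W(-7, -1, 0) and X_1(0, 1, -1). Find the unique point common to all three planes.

(6, -2, -5)

VW = (-16, 1, 6), VX_1 = (-9, 3, 5); a normal to γ is VW × VX_1 = (-13, 26, -39).
Using V: γ has equation -13x + 26y - 39z = 65.
Solving the 3×3 linear system -3x + 4y + 4z = -46, 12x - y - 12z = 134, -13x + 26y - 39z = 65 (e.g. by elimination or Cramer's rule, determinant = 2639) gives (6, -2, -5).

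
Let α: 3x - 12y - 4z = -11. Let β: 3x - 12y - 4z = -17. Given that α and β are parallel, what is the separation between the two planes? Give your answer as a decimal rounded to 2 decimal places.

0.46

Same normal n = (3, -12, -4) with |n| = √169; distance = |-11 − (-17)| / |n| = 6/√169 ≈ 0.46.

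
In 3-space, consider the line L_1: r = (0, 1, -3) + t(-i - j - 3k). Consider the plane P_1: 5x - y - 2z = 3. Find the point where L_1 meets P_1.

Substitute r = (0, 1, -3) + t(-1, -1, -3) into the plane: 5 + 2t = 3, so t = -1.
Intersection: (0, 1, -3) + (-1)·(-1, -1, -3) = (1, 2, 0).

(1, 2, 0)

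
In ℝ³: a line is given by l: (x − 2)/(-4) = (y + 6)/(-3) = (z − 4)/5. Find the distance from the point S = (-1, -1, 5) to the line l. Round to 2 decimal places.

5.91

l has direction (-4, -3, 5) through (2, -6, 4).
Taking (2, -6, 4) on l with direction v = (-4, -3, 5): w = S − (2, -6, 4) = (-3, 5, 1), and w × v = (28, 11, 29).
Distance = |w × v| / |v| = √1746 / √50 ≈ 5.91.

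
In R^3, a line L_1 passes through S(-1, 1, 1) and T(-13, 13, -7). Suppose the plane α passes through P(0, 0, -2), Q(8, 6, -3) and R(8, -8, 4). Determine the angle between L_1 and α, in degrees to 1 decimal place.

2.7

A direction vector for L_1 is T − S = (-12, 12, -8).
PQ = (8, 6, -1), PR = (8, -8, 6); a normal to α is PQ × PR = (28, -56, -112).
Using P: α has equation 28x - 56y - 112z = 224.
sin θ = |n·v| / (|n||v|) = |-112| / (√16464 · √352) = 0.04652.
θ ≈ 2.7°.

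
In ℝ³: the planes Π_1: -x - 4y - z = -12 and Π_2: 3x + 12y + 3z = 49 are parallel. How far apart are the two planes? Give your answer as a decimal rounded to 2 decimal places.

1.02

Rescale Π_2 by 1/(-3): -x - 4y - z = -49/3. Then distance = |-12 − (-49/3)| / √18 ≈ 1.02.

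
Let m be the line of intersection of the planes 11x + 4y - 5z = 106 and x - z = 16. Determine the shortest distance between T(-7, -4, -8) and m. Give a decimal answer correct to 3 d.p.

Direction of m: (11, 4, -5) × (1, 0, -1) = (-4, 6, -4).
A point on m: solving the two plane equations with x = 9 gives (9, -7, -7).
Taking (9, -7, -7) on m with direction v = (-4, 6, -4): w = T − (9, -7, -7) = (-16, 3, -1), and w × v = (-6, -60, -84).
Distance = |w × v| / |v| = √10692 / √68 ≈ 12.539.

12.539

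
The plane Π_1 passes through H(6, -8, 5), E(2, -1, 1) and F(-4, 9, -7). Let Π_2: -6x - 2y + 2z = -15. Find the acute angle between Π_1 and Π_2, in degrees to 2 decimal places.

13.70

HE = (-4, 7, -4), HF = (-10, 17, -12); a normal to Π_1 is HE × HF = (-16, -8, 2).
Using H: Π_1 has equation -16x - 8y + 2z = -22.
cos θ = |n₁·n₂| / (|n₁||n₂|) = |116| / (√324 · √44).
θ = arccos(0.97154) ≈ 13.70°.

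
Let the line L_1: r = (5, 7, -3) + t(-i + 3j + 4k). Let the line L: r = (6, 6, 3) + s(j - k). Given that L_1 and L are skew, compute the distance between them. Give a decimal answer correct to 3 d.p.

1.680

Common perpendicular direction n = (-1, 3, 4) × (0, 1, -1) = (-7, -1, -1).
With w = (6, 6, 3) − (5, 7, -3) = (1, -1, 6), w · n = -12.
Distance = |w · n| / |n| = |-12| / √51 ≈ 1.680.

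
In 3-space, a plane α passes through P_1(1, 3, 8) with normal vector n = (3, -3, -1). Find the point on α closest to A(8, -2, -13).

(-1, 7, -10)

α: n·r = n·P_1 gives 3x - 3y - z = -14.
Foot = A − λn with λ = (n·A − d)/|n|² = (43 − (-14))/19 = 3.
Foot = (8, -2, -13) − 3·(3, -3, -1) = (-1, 7, -10).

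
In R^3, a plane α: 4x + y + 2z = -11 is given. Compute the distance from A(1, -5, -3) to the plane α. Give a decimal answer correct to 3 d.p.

n·A − d = (4)·(1) + (1)·(-5) + (2)·(-3) − (-11) = 4; |n| = √21.
Distance = |4| / √21 = 4/√21 ≈ 0.873.

0.873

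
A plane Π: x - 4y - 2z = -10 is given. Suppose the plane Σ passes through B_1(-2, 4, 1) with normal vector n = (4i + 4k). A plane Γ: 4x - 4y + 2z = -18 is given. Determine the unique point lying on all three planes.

(4, 6, -5)

Σ: n·r = n·B_1 gives 4x + 4z = -4.
Solving the 3×3 linear system x - 4y - 2z = -10, 4x + 4z = -4, 4x - 4y + 2z = -18 (e.g. by elimination or Cramer's rule, determinant = 16) gives (4, 6, -5).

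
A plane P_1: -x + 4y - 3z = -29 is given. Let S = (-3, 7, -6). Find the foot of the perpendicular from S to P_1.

(0, -5, 3)

Foot = S − λn with λ = (n·S − d)/|n|² = (49 − (-29))/26 = 3.
Foot = (-3, 7, -6) − 3·(-1, 4, -3) = (0, -5, 3).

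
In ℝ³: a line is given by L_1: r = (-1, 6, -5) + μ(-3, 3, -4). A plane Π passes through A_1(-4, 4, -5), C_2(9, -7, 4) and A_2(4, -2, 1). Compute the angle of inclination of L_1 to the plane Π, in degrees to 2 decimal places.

13.03

A_1C_2 = (13, -11, 9), A_1A_2 = (8, -6, 6); a normal to Π is A_1C_2 × A_1A_2 = (-12, -6, 10).
Using A_1: Π has equation -12x - 6y + 10z = -26.
sin θ = |n·v| / (|n||v|) = |-22| / (√280 · √34) = 0.22548.
θ ≈ 13.03°.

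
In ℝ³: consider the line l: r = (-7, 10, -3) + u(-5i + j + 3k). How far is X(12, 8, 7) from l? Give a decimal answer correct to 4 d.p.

Taking (-7, 10, -3) on l with direction v = (-5, 1, 3): w = X − (-7, 10, -3) = (19, -2, 10), and w × v = (-16, -107, 9).
Distance = |w × v| / |v| = √11786 / √35 ≈ 18.3506.

18.3506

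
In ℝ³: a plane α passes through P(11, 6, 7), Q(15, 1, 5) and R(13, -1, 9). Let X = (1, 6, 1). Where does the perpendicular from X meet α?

PQ = (4, -5, -2), PR = (2, -7, 2); a normal to α is PQ × PR = (-24, -12, -18).
Using P: α has equation -24x - 12y - 18z = -462.
Foot = X − λn with λ = (n·X − d)/|n|² = (-114 − (-462))/1044 = 1/3.
Foot = (1, 6, 1) − (1/3)·(-24, -12, -18) = (9, 10, 7).

(9, 10, 7)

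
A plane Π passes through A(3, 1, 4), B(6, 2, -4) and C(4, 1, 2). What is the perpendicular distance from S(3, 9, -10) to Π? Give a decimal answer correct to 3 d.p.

0.667

AB = (3, 1, -8), AC = (1, 0, -2); a normal to Π is AB × AC = (-2, -2, -1).
Using A: Π has equation -2x - 2y - z = -12.
n·S − d = (-2)·(3) + (-2)·(9) + (-1)·(-10) − (-12) = -2; |n| = √9.
Distance = |-2| / √9 = 2/√9 ≈ 0.667.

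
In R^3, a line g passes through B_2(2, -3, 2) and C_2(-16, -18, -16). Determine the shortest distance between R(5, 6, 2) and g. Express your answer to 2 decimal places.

7.01

A direction vector for g is C_2 − B_2 = (-18, -15, -18).
Taking (2, -3, 2) on g with direction v = (-18, -15, -18): w = R − (2, -3, 2) = (3, 9, 0), and w × v = (-162, 54, 117).
Distance = |w × v| / |v| = √42849 / √873 ≈ 7.01.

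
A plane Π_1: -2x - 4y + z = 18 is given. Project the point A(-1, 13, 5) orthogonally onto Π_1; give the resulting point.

(-7, 1, 8)

Foot = A − λn with λ = (n·A − d)/|n|² = (-45 − 18)/21 = -3.
Foot = (-1, 13, 5) − (-3)·(-2, -4, 1) = (-7, 1, 8).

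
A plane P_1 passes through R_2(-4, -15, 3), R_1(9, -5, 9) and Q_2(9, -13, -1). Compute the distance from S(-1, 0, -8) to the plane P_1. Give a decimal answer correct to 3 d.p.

16.845

R_2R_1 = (13, 10, 6), R_2Q_2 = (13, 2, -4); a normal to P_1 is R_2R_1 × R_2Q_2 = (-52, 130, -104).
Using R_2: P_1 has equation -52x + 130y - 104z = -2054.
n·S − d = (-52)·(-1) + (130)·(0) + (-104)·(-8) − (-2054) = 2938; |n| = √30420.
Distance = |2938| / √30420 = 2938/√30420 ≈ 16.845.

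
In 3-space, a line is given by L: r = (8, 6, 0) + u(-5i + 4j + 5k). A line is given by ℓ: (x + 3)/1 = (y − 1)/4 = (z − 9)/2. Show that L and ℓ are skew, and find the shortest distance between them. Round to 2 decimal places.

ℓ has direction (1, 4, 2) through (-3, 1, 9).
Common perpendicular direction n = (-5, 4, 5) × (1, 4, 2) = (-12, 15, -24).
With w = (-3, 1, 9) − (8, 6, 0) = (-11, -5, 9), w · n = -159.
Since n ≠ 0 the lines are not parallel, and w · n = -159 ≠ 0 so they do not intersect; hence they are skew.
Distance = |w · n| / |n| = |-159| / √945 ≈ 5.17.

5.17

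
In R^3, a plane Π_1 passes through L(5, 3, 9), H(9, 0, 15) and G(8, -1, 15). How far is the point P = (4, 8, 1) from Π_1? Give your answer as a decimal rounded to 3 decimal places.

1.818

LH = (4, -3, 6), LG = (3, -4, 6); a normal to Π_1 is LH × LG = (6, -6, -7).
Using L: Π_1 has equation 6x - 6y - 7z = -51.
n·P − d = (6)·(4) + (-6)·(8) + (-7)·(1) − (-51) = 20; |n| = √121.
Distance = |20| / √121 = 20/√121 ≈ 1.818.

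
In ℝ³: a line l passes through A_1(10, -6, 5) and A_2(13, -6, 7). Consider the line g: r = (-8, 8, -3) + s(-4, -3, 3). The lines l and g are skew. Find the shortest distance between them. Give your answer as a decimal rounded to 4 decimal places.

13.5984

A direction vector for l is A_2 − A_1 = (3, 0, 2).
Common perpendicular direction n = (3, 0, 2) × (-4, -3, 3) = (6, -17, -9).
With w = (-8, 8, -3) − (10, -6, 5) = (-18, 14, -8), w · n = -274.
Distance = |w · n| / |n| = |-274| / √406 ≈ 13.5984.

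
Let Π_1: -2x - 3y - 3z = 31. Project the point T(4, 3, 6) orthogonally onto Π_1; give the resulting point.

(-2, -6, -3)

Foot = T − λn with λ = (n·T − d)/|n|² = (-35 − 31)/22 = -3.
Foot = (4, 3, 6) − (-3)·(-2, -3, -3) = (-2, -6, -3).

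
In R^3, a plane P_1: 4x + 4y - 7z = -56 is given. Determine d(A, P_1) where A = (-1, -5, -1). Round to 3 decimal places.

4.333

n·A − d = (4)·(-1) + (4)·(-5) + (-7)·(-1) − (-56) = 39; |n| = √81.
Distance = |39| / √81 = 39/√81 ≈ 4.333.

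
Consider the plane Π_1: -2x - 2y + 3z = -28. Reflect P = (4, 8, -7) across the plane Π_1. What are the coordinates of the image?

(0, 4, -1)

λ = (n·P − d)/|n|² = (-45 − (-28))/17 = -1.
Reflection = P − 2λn = (4, 8, -7) − (-2)·(-2, -2, 3) = (0, 4, -1).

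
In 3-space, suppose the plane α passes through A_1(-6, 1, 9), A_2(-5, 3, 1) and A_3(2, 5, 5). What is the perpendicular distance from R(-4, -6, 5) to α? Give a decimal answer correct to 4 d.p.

7.8507

A_1A_2 = (1, 2, -8), A_1A_3 = (8, 4, -4); a normal to α is A_1A_2 × A_1A_3 = (24, -60, -12).
Using A_1: α has equation 24x - 60y - 12z = -312.
n·R − d = (24)·(-4) + (-60)·(-6) + (-12)·(5) − (-312) = 516; |n| = √4320.
Distance = |516| / √4320 = 516/√4320 ≈ 7.8507.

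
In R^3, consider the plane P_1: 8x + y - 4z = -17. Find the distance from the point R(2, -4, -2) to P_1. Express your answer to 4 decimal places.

4.1111

n·R − d = (8)·(2) + (1)·(-4) + (-4)·(-2) − (-17) = 37; |n| = √81.
Distance = |37| / √81 = 37/√81 ≈ 4.1111.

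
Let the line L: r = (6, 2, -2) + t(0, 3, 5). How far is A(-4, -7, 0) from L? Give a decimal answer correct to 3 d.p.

13.285

Taking (6, 2, -2) on L with direction v = (0, 3, 5): w = A − (6, 2, -2) = (-10, -9, 2), and w × v = (-51, 50, -30).
Distance = |w × v| / |v| = √6001 / √34 ≈ 13.285.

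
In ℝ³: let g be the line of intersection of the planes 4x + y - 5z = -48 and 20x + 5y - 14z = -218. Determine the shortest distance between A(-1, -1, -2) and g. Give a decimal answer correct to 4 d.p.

Direction of g: (4, 1, -5) × (20, 5, -14) = (11, -44, 0).
A point on g: solving the two plane equations with x = -9 gives (-9, -2, 2).
Taking (-9, -2, 2) on g with direction v = (11, -44, 0): w = A − (-9, -2, 2) = (8, 1, -4), and w × v = (-176, -44, -363).
Distance = |w × v| / |v| = √164681 / √2057 ≈ 8.9476.

8.9476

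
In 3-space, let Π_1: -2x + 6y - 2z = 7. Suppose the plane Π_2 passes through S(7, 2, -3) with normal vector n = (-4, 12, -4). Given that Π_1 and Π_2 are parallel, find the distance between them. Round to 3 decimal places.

Π_2: n·r = n·S gives -4x + 12y - 4z = 8.
Rescale Π_2 by 1/2: -2x + 6y - 2z = 4. Then distance = |7 − 4| / √44 ≈ 0.452.

0.452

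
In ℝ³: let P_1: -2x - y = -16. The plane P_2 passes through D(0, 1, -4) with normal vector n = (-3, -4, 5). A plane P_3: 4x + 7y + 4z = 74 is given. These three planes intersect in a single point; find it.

P_2: n·r = n·D gives -3x - 4y + 5z = -24.
Solving the 3×3 linear system -2x - y = -16, -3x - 4y + 5z = -24, 4x + 7y + 4z = 74 (e.g. by elimination or Cramer's rule, determinant = 70) gives (5, 6, 3).

(5, 6, 3)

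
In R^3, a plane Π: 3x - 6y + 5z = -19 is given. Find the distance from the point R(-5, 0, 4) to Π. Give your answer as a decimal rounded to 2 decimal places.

2.87

n·R − d = (3)·(-5) + (-6)·(0) + (5)·(4) − (-19) = 24; |n| = √70.
Distance = |24| / √70 = 24/√70 ≈ 2.87.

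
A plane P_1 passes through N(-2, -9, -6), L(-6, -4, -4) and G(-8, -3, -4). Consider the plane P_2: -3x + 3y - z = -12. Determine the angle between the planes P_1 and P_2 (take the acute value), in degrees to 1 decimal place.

NL = (-4, 5, 2), NG = (-6, 6, 2); a normal to P_1 is NL × NG = (-2, -4, 6).
Using N: P_1 has equation -2x - 4y + 6z = 4.
cos θ = |n₁·n₂| / (|n₁||n₂|) = |-12| / (√56 · √19).
θ = arccos(0.36788) ≈ 68.4°.

68.4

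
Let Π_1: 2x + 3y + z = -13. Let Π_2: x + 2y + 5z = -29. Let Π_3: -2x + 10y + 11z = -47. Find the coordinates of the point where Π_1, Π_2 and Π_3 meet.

(-4, 0, -5)

Solving the 3×3 linear system 2x + 3y + z = -13, x + 2y + 5z = -29, -2x + 10y + 11z = -47 (e.g. by elimination or Cramer's rule, determinant = -105) gives (-4, 0, -5).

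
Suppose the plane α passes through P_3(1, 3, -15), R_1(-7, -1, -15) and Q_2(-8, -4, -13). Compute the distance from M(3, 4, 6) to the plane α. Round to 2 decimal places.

15.65

P_3R_1 = (-8, -4, 0), P_3Q_2 = (-9, -7, 2); a normal to α is P_3R_1 × P_3Q_2 = (-8, 16, 20).
Using P_3: α has equation -8x + 16y + 20z = -260.
n·M − d = (-8)·(3) + (16)·(4) + (20)·(6) − (-260) = 420; |n| = √720.
Distance = |420| / √720 = 420/√720 ≈ 15.65.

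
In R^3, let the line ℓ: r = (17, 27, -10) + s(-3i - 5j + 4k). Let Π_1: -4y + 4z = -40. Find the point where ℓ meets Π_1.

(8, 12, 2)

Substitute r = (17, 27, -10) + t(-3, -5, 4) into the plane: -148 + 36t = -40, so t = 3.
Intersection: (17, 27, -10) + 3·(-3, -5, 4) = (8, 12, 2).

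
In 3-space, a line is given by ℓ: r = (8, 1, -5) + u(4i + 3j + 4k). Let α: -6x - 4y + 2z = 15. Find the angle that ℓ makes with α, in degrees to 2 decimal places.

sin θ = |n·v| / (|n||v|) = |-28| / (√56 · √41) = 0.58435.
θ ≈ 35.76°.

35.76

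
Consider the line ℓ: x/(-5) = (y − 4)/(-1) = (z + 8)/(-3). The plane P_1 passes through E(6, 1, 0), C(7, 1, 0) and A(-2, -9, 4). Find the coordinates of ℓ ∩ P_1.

ℓ has direction (-5, -1, -3) through (0, 4, -8).
EC = (1, 0, 0), EA = (-8, -10, 4); a normal to P_1 is EC × EA = (0, -4, -10).
Using E: P_1 has equation -4y - 10z = -4.
Substitute r = (0, 4, -8) + t(-5, -1, -3) into the plane: 64 + 34t = -4, so t = -2.
Intersection: (0, 4, -8) + (-2)·(-5, -1, -3) = (10, 6, -2).

(10, 6, -2)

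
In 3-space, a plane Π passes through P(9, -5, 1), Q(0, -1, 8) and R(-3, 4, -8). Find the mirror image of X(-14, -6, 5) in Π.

(-2, 14, 9)

PQ = (-9, 4, 7), PR = (-12, 9, -9); a normal to Π is PQ × PR = (-99, -165, -33).
Using P: Π has equation -99x - 165y - 33z = -99.
λ = (n·X − d)/|n|² = (2211 − (-99))/38115 = 2/33.
Reflection = X − 2λn = (-14, -6, 5) − (4/33)·(-99, -165, -33) = (-2, 14, 9).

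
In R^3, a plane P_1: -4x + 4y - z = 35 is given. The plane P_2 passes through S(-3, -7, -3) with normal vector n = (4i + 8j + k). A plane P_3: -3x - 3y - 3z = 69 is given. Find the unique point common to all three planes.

(-9, -3, -11)

P_2: n·r = n·S gives 4x + 8y + z = -71.
Solving the 3×3 linear system -4x + 4y - z = 35, 4x + 8y + z = -71, -3x - 3y - 3z = 69 (e.g. by elimination or Cramer's rule, determinant = 108) gives (-9, -3, -11).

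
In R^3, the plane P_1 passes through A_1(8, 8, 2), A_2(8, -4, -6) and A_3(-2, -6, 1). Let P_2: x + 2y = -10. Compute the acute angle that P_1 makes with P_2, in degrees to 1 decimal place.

A_1A_2 = (0, -12, -8), A_1A_3 = (-10, -14, -1); a normal to P_1 is A_1A_2 × A_1A_3 = (-100, 80, -120).
Using A_1: P_1 has equation -100x + 80y - 120z = -400.
cos θ = |n₁·n₂| / (|n₁||n₂|) = |60| / (√30800 · √5).
θ = arccos(0.15289) ≈ 81.2°.

81.2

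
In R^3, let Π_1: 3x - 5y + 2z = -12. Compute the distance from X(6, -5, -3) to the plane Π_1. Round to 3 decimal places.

n·X − d = (3)·(6) + (-5)·(-5) + (2)·(-3) − (-12) = 49; |n| = √38.
Distance = |49| / √38 = 49/√38 ≈ 7.949.

7.949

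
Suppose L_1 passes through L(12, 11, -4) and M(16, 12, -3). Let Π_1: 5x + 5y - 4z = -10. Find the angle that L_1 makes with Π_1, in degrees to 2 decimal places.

A direction vector for L_1 is M − L = (4, 1, 1).
sin θ = |n·v| / (|n||v|) = |21| / (√66 · √18) = 0.60927.
θ ≈ 37.54°.

37.54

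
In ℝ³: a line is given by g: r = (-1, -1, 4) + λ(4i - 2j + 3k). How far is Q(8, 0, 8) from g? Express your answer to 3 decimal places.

5.003

Taking (-1, -1, 4) on g with direction v = (4, -2, 3): w = Q − (-1, -1, 4) = (9, 1, 4), and w × v = (11, -11, -22).
Distance = |w × v| / |v| = √726 / √29 ≈ 5.003.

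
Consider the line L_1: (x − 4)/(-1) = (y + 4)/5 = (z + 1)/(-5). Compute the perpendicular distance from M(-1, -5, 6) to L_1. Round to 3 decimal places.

7.140

L_1 has direction (-1, 5, -5) through (4, -4, -1).
Taking (4, -4, -1) on L_1 with direction v = (-1, 5, -5): w = M − (4, -4, -1) = (-5, -1, 7), and w × v = (-30, -32, -26).
Distance = |w × v| / |v| = √2600 / √51 ≈ 7.140.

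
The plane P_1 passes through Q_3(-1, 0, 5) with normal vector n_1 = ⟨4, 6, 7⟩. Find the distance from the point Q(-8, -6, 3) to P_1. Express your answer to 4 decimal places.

7.7613

P_1: n_1·r = n_1·Q_3 gives 4x + 6y + 7z = 31.
n·Q − d = (4)·(-8) + (6)·(-6) + (7)·(3) − 31 = -78; |n| = √101.
Distance = |-78| / √101 = 78/√101 ≈ 7.7613.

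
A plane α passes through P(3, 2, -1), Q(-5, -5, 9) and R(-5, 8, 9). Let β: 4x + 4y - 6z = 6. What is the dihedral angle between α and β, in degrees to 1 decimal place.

PQ = (-8, -7, 10), PR = (-8, 6, 10); a normal to α is PQ × PR = (-130, 0, -104).
Using P: α has equation -130x - 104z = -286.
cos θ = |n₁·n₂| / (|n₁||n₂|) = |104| / (√27716 · √68).
θ = arccos(0.07576) ≈ 85.7°.

85.7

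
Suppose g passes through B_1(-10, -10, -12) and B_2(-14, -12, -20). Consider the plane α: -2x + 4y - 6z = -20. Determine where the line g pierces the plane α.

A direction vector for g is B_2 − B_1 = (-4, -2, -8).
Substitute r = (-10, -10, -12) + t(-4, -2, -8) into the plane: 52 + 48t = -20, so t = -3/2.
Intersection: (-10, -10, -12) + (-3/2)·(-4, -2, -8) = (-4, -7, 0).

(-4, -7, 0)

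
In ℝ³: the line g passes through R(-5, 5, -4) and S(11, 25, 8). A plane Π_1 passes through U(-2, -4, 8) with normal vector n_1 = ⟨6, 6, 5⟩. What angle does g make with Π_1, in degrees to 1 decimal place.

82.2

A direction vector for g is S − R = (16, 20, 12).
Π_1: n_1·r = n_1·U gives 6x + 6y + 5z = 4.
sin θ = |n·v| / (|n||v|) = |276| / (√97 · √800) = 0.99078.
θ ≈ 82.2°.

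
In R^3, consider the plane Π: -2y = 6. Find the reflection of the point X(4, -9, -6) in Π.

λ = (n·X − d)/|n|² = (18 − 6)/4 = 3.
Reflection = X − 2λn = (4, -9, -6) − 6·(0, -2, 0) = (4, 3, -6).

(4, 3, -6)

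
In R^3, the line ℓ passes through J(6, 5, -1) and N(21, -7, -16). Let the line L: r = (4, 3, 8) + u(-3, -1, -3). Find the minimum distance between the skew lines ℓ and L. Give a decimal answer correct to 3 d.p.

A direction vector for ℓ is N − J = (15, -12, -15).
Common perpendicular direction n = (15, -12, -15) × (-3, -1, -3) = (21, 90, -51).
With w = (4, 3, 8) − (6, 5, -1) = (-2, -2, 9), w · n = -681.
Distance = |w · n| / |n| = |-681| / √11142 ≈ 6.452.

6.452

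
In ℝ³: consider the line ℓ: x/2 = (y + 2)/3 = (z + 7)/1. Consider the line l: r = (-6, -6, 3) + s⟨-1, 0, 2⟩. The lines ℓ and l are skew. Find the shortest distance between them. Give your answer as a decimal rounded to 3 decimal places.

ℓ has direction (2, 3, 1) through (0, -2, -7).
Common perpendicular direction n = (2, 3, 1) × (-1, 0, 2) = (6, -5, 3).
With w = (-6, -6, 3) − (0, -2, -7) = (-6, -4, 10), w · n = 14.
Distance = |w · n| / |n| = |14| / √70 ≈ 1.673.

1.673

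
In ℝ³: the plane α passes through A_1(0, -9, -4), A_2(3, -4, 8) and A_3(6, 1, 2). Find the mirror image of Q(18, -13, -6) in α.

(-12, 5, -6)

A_1A_2 = (3, 5, 12), A_1A_3 = (6, 10, 6); a normal to α is A_1A_2 × A_1A_3 = (-90, 54, 0).
Using A_1: α has equation -90x + 54y = -486.
λ = (n·Q − d)/|n|² = (-2322 − (-486))/11016 = -1/6.
Reflection = Q − 2λn = (18, -13, -6) − (-1/3)·(-90, 54, 0) = (-12, 5, -6).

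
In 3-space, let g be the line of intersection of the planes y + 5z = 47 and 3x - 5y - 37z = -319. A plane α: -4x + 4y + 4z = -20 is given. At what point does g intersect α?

(12, -3, 10)

Direction of g: (0, 1, 5) × (3, -5, -37) = (-12, 15, -3).
A point on g: solving the two plane equations with x = 8 gives (8, 2, 9).
Substitute r = (8, 2, 9) + t(-12, 15, -3) into the plane: 12 + 96t = -20, so t = -1/3.
Intersection: (8, 2, 9) + (-1/3)·(-12, 15, -3) = (12, -3, 10).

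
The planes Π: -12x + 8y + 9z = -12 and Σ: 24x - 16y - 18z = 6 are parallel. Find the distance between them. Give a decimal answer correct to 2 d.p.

0.53

Rescale Σ by 1/(-2): -12x + 8y + 9z = -3. Then distance = |-12 − (-3)| / √289 ≈ 0.53.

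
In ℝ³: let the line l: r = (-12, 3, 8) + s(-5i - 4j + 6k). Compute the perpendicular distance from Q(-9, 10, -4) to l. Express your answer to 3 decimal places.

5.500

Taking (-12, 3, 8) on l with direction v = (-5, -4, 6): w = Q − (-12, 3, 8) = (3, 7, -12), and w × v = (-6, 42, 23).
Distance = |w × v| / |v| = √2329 / √77 ≈ 5.500.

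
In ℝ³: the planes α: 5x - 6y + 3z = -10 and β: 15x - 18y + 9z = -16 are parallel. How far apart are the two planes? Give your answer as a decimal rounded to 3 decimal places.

0.558

Rescale β by 1/3: 5x - 6y + 3z = -16/3. Then distance = |-10 − (-16/3)| / √70 ≈ 0.558.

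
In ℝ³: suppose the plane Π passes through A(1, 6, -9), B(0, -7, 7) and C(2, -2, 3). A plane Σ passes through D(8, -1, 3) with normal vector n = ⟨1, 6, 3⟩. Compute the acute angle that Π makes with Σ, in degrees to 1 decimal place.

48.1

AB = (-1, -13, 16), AC = (1, -8, 12); a normal to Π is AB × AC = (-28, 28, 21).
Using A: Π has equation -28x + 28y + 21z = -49.
Σ: n·r = n·D gives x + 6y + 3z = 11.
cos θ = |n₁·n₂| / (|n₁||n₂|) = |203| / (√2009 · √46).
θ = arccos(0.66777) ≈ 48.1°.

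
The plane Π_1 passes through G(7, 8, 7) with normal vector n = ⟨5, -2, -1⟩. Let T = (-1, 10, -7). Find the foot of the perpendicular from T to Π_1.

(4, 8, -8)

Π_1: n·r = n·G gives 5x - 2y - z = 12.
Foot = T − λn with λ = (n·T − d)/|n|² = (-18 − 12)/30 = -1.
Foot = (-1, 10, -7) − (-1)·(5, -2, -1) = (4, 8, -8).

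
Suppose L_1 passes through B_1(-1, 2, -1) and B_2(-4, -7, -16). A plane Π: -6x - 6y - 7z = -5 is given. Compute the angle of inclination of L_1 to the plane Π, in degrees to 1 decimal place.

A direction vector for L_1 is B_2 − B_1 = (-3, -9, -15).
sin θ = |n·v| / (|n||v|) = |177| / (√121 · √315) = 0.90662.
θ ≈ 65.0°.

65.0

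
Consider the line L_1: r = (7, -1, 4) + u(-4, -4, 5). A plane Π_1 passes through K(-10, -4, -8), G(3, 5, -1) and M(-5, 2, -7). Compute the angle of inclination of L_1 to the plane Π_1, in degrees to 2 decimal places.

32.45

KG = (13, 9, 7), KM = (5, 6, 1); a normal to Π_1 is KG × KM = (-33, 22, 33).
Using K: Π_1 has equation -33x + 22y + 33z = -22.
sin θ = |n·v| / (|n||v|) = |209| / (√2662 · √57) = 0.53654.
θ ≈ 32.45°.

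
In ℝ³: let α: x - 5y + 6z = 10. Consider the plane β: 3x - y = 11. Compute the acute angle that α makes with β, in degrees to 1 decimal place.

cos θ = |n₁·n₂| / (|n₁||n₂|) = |8| / (√62 · √10).
θ = arccos(0.32129) ≈ 71.3°.

71.3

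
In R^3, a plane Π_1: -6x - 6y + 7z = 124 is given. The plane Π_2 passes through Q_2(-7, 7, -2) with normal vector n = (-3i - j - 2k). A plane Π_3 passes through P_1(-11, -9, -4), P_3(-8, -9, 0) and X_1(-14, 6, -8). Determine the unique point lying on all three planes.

Π_2: n·r = n·Q_2 gives -3x - y - 2z = 18.
P_1P_3 = (3, 0, 4), P_1X_1 = (-3, 15, -4); a normal to Π_3 is P_1P_3 × P_1X_1 = (-60, 0, 45).
Using P_1: Π_3 has equation -60x + 45z = 480.
Solving the 3×3 linear system -6x - 6y + 7z = 124, -3x - y - 2z = 18, -60x + 45z = 480 (e.g. by elimination or Cramer's rule, determinant = -1680) gives (-5, -11, 4).

(-5, -11, 4)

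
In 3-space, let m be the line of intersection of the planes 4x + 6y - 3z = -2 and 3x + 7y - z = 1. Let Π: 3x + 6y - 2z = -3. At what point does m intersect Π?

(7, -2, 6)

Direction of m: (4, 6, -3) × (3, 7, -1) = (15, -5, 10).
A point on m: solving the two plane equations with x = 10 gives (10, -3, 8).
Substitute r = (10, -3, 8) + t(15, -5, 10) into the plane: -4 + (-5)t = -3, so t = -1/5.
Intersection: (10, -3, 8) + (-1/5)·(15, -5, 10) = (7, -2, 6).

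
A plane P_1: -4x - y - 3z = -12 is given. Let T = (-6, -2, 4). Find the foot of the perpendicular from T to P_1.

(-2, -1, 7)

Foot = T − λn with λ = (n·T − d)/|n|² = (14 − (-12))/26 = 1.
Foot = (-6, -2, 4) − 1·(-4, -1, -3) = (-2, -1, 7).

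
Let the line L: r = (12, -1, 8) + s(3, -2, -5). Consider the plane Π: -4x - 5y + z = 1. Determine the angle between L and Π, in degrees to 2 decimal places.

10.09

sin θ = |n·v| / (|n||v|) = |-7| / (√42 · √38) = 0.17522.
θ ≈ 10.09°.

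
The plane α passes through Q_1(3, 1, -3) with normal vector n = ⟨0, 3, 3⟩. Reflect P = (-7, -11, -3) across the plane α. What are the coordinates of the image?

α: n·r = n·Q_1 gives 3y + 3z = -6.
λ = (n·P − d)/|n|² = (-42 − (-6))/18 = -2.
Reflection = P − 2λn = (-7, -11, -3) − (-4)·(0, 3, 3) = (-7, 1, 9).

(-7, 1, 9)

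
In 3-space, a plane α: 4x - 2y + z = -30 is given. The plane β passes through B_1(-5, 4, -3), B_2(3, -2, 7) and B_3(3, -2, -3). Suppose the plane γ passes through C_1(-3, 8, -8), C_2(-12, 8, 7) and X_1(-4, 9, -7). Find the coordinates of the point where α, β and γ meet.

(-5, 4, -2)

B_1B_2 = (8, -6, 10), B_1B_3 = (8, -6, 0); a normal to β is B_1B_2 × B_1B_3 = (60, 80, 0).
Using B_1: β has equation 60x + 80y = 20.
C_1C_2 = (-9, 0, 15), C_1X_1 = (-1, 1, 1); a normal to γ is C_1C_2 × C_1X_1 = (-15, -6, -9).
Using C_1: γ has equation -15x - 6y - 9z = 69.
Solving the 3×3 linear system 4x - 2y + z = -30, 60x + 80y = 20, -15x - 6y - 9z = 69 (e.g. by elimination or Cramer's rule, determinant = -3120) gives (-5, 4, -2).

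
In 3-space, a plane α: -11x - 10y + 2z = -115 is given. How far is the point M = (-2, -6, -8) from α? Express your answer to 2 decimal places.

12.07

n·M − d = (-11)·(-2) + (-10)·(-6) + (2)·(-8) − (-115) = 181; |n| = √225.
Distance = |181| / √225 = 181/√225 ≈ 12.07.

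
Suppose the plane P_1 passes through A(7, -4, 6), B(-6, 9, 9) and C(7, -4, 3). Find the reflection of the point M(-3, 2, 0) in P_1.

AB = (-13, 13, 3), AC = (0, 0, -3); a normal to P_1 is AB × AC = (-39, -39, 0).
Using A: P_1 has equation -39x - 39y = -117.
λ = (n·M − d)/|n|² = (39 − (-117))/3042 = 2/39.
Reflection = M − 2λn = (-3, 2, 0) − (4/39)·(-39, -39, 0) = (1, 6, 0).

(1, 6, 0)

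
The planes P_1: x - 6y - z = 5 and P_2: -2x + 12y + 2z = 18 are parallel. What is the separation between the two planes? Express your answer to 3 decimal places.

Rescale P_2 by 1/(-2): x - 6y - z = -9. Then distance = |5 − (-9)| / √38 ≈ 2.271.

2.271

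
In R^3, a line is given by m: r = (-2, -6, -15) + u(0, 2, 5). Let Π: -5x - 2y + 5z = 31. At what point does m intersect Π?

Substitute r = (-2, -6, -15) + t(0, 2, 5) into the plane: -53 + 21t = 31, so t = 4.
Intersection: (-2, -6, -15) + 4·(0, 2, 5) = (-2, 2, 5).

(-2, 2, 5)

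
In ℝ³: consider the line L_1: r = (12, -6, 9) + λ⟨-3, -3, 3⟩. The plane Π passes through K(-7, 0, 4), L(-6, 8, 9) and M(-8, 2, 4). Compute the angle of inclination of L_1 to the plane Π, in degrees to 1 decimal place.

KL = (1, 8, 5), KM = (-1, 2, 0); a normal to Π is KL × KM = (-10, -5, 10).
Using K: Π has equation -10x - 5y + 10z = 110.
sin θ = |n·v| / (|n||v|) = |75| / (√225 · √27) = 0.96225.
θ ≈ 74.2°.

74.2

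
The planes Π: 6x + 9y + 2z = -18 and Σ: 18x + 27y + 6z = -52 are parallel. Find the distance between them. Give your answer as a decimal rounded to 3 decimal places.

0.061

Rescale Σ by 1/3: 6x + 9y + 2z = -52/3. Then distance = |-18 − (-52/3)| / √121 ≈ 0.061.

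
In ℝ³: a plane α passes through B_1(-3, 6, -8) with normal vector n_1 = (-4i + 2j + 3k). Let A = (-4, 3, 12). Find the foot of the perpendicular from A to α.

α: n_1·r = n_1·B_1 gives -4x + 2y + 3z = 0.
Foot = A − λn with λ = (n·A − d)/|n|² = (58 − 0)/29 = 2.
Foot = (-4, 3, 12) − 2·(-4, 2, 3) = (4, -1, 6).

(4, -1, 6)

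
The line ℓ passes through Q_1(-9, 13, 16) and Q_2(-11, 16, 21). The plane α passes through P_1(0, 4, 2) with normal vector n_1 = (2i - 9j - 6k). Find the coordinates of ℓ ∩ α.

(-3, 4, 1)

A direction vector for ℓ is Q_2 − Q_1 = (-2, 3, 5).
α: n_1·r = n_1·P_1 gives 2x - 9y - 6z = -48.
Substitute r = (-9, 13, 16) + t(-2, 3, 5) into the plane: -231 + (-61)t = -48, so t = -3.
Intersection: (-9, 13, 16) + (-3)·(-2, 3, 5) = (-3, 4, 1).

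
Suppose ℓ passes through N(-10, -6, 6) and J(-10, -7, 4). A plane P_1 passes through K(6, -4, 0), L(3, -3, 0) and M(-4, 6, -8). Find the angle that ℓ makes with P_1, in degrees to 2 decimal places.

62.56

A direction vector for ℓ is J − N = (0, -1, -2).
KL = (-3, 1, 0), KM = (-10, 10, -8); a normal to P_1 is KL × KM = (-8, -24, -20).
Using K: P_1 has equation -8x - 24y - 20z = 48.
sin θ = |n·v| / (|n||v|) = |64| / (√1040 · √5) = 0.88752.
θ ≈ 62.56°.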